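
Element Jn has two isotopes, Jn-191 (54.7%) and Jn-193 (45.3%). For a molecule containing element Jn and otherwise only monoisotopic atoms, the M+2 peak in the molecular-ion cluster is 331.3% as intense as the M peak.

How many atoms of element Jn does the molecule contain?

For n independent Jn atoms, I(M+2)/I(M) = n · (abundance Jn-193) / (abundance Jn-191) = n · 0.453/0.547.
n = 3.313 × 0.547/0.453 = 4.00 ≈ 4

4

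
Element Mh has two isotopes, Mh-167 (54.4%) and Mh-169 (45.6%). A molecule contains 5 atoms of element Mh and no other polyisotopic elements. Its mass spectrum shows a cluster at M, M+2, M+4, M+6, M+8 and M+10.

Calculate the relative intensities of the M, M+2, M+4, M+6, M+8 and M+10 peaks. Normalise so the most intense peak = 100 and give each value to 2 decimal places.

The 5 Mh atoms are independent, so intensities follow the terms of (0.544 + 0.456)^5.
P(M) = 0.544^5 = 0.047642
P(M+2) = 5 × 0.544^4 × 0.456^1 = 0.199678
P(M+4) = 10 × 0.544^3 × 0.456^2 = 0.334754
P(M+6) = 10 × 0.544^2 × 0.456^3 = 0.280603
P(M+8) = 5 × 0.544^1 × 0.456^4 = 0.117606
P(M+10) = 0.456^5 = 0.019716
The M+4 peak is largest (0.334754); scaling to 100 gives 14.23 : 59.65 : 100.00 : 83.82 : 35.13 : 5.89.

14.23 : 59.65 : 100.00 : 83.82 : 35.13 : 5.89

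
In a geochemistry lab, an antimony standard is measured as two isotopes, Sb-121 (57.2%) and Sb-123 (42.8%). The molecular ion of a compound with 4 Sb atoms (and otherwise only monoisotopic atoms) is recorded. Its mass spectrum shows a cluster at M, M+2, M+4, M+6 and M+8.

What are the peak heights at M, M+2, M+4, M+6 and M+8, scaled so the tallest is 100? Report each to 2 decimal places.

29.77 : 89.10 : 100.00 : 49.88 : 9.33

The 4 Sb atoms are independent, so intensities follow the terms of (0.572 + 0.428)^4.
P(M) = 0.572^4 = 0.107049
P(M+2) = 4 × 0.572^3 × 0.428^1 = 0.320400
P(M+4) = 6 × 0.572^2 × 0.428^2 = 0.359609
P(M+6) = 4 × 0.572^1 × 0.428^3 = 0.179385
P(M+8) = 0.428^4 = 0.033556
The M+4 peak is largest (0.359609); scaling to 100 gives 29.77 : 89.10 : 100.00 : 49.88 : 9.33.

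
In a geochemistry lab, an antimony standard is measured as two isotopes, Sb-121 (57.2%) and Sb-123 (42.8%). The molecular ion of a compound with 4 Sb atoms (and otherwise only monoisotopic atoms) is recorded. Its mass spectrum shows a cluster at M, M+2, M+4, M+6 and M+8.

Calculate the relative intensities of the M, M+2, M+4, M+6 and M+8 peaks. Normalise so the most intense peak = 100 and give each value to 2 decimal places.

29.77 : 89.10 : 100.00 : 49.88 : 9.33

The 4 Sb atoms are independent, so intensities follow the terms of (0.572 + 0.428)^4.
P(M) = 0.572^4 = 0.107049
P(M+2) = 4 × 0.572^3 × 0.428^1 = 0.320400
P(M+4) = 6 × 0.572^2 × 0.428^2 = 0.359609
P(M+6) = 4 × 0.572^1 × 0.428^3 = 0.179385
P(M+8) = 0.428^4 = 0.033556
The M+4 peak is largest (0.359609); scaling to 100 gives 29.77 : 89.10 : 100.00 : 49.88 : 9.33.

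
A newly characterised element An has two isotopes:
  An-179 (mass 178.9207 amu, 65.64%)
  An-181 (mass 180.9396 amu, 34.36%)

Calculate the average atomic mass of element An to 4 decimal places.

Ar = Σ fᵢ·mᵢ = 0.6564 × 178.9207 + 0.3436 × 180.9396
= 117.44355 + 62.17085 = 179.61440 amu

179.6144 amu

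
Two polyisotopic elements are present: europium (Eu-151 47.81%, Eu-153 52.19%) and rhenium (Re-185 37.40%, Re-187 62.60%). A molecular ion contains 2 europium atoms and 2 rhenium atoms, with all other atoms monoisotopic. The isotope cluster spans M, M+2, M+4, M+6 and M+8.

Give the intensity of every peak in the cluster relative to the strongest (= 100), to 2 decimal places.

Europium pattern (n=2): 0.22857961 : 0.49904078 : 0.27237961
Rhenium pattern (n=2): 0.139876 : 0.468248 : 0.391876
Convolve the two distributions (both contribute in 2-u steps):
  M: 0.22857961×0.139876 = 0.031973
  M+2: 0.22857961×0.468248 + 0.49904078×0.139876 = 0.176836
  M+4: 0.22857961×0.391876 + 0.49904078×0.468248 + 0.27237961×0.139876 = 0.361349
  M+6: 0.49904078×0.391876 + 0.27237961×0.468248 = 0.323103
  M+8: 0.27237961×0.391876 = 0.106739
Scale to base peak (0.361349) = 100: 8.85 : 48.94 : 100.00 : 89.42 : 29.54

8.85 : 48.94 : 100.00 : 89.42 : 29.54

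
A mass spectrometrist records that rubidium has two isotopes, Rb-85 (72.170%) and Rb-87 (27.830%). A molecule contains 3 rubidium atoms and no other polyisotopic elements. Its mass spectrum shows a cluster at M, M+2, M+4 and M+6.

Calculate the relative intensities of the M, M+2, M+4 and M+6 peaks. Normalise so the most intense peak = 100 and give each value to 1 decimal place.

Expanding (0.72170 + 0.27830)^3:
P(M) = 0.72170^3 = 0.375898
P(M+2) = 3 × 0.72170^2 × 0.27830^1 = 0.434858
P(M+4) = 3 × 0.72170^1 × 0.27830^2 = 0.167689
P(M+6) = 0.27830^3 = 0.021555
The M+2 peak is largest (0.434858); scaling to 100 gives 86.4 : 100.0 : 38.6 : 5.0.

86.4 : 100.0 : 38.6 : 5.0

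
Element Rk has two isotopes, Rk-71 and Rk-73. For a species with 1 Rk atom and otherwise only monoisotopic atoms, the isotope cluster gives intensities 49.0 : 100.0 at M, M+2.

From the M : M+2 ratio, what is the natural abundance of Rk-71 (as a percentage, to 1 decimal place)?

32.9%

If p is the fraction of Rk that is Rk-71, then I(M+2)/I(M) = [C(1,1)·p^0·(1−p)] / p^1 = 1·(1−p)/p = 100.0/49.0 = 2.0408
(1−p)/p = 2.0408/1 = 2.0408  ⇒  p = 1/(1 + 2.0408) = 0.3289
Rk-71: 32.9%, Rk-73: 67.1%.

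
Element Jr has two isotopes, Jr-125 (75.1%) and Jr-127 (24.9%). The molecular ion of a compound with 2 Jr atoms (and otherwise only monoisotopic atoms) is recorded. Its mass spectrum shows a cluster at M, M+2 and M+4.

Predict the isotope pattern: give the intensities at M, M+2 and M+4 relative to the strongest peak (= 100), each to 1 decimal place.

The 2 Jr atoms are independent, so intensities follow the terms of (0.751 + 0.249)^2.
P(M) = 0.751^2 = 0.564001
P(M+2) = 2 × 0.751^1 × 0.249^1 = 0.373998
P(M+4) = 0.249^2 = 0.062001
The M peak is largest (0.564001); scaling to 100 gives 100.0 : 66.3 : 11.0.

100.0 : 66.3 : 11.0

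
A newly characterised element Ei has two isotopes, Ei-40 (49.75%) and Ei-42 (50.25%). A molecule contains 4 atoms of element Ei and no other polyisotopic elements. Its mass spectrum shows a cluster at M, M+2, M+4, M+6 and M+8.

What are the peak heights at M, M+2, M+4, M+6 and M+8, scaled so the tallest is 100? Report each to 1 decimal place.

The 4 Ei atoms are independent, so intensities follow the terms of (0.4975 + 0.5025)^4.
P(M) = 0.4975^4 = 0.061259
P(M+2) = 4 × 0.4975^3 × 0.5025^1 = 0.247500
P(M+4) = 6 × 0.4975^2 × 0.5025^2 = 0.374981
P(M+6) = 4 × 0.4975^1 × 0.5025^3 = 0.252500
P(M+8) = 0.5025^4 = 0.063759
The M+4 peak is largest (0.374981); scaling to 100 gives 16.3 : 66.0 : 100.0 : 67.3 : 17.0.

16.3 : 66.0 : 100.0 : 67.3 : 17.0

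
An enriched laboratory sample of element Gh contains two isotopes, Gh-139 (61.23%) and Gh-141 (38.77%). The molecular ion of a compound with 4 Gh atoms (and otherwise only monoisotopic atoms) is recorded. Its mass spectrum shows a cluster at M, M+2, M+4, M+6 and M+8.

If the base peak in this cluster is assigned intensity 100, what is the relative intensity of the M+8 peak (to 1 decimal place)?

6.3

Binomial terms of (0.6123 + 0.3877)^4: M 0.1406, M+2 0.3560, M+4 0.3381, M+6 0.1427, M+8 0.0226 → M+2 is the base peak.
P(M+2) = C(4,1) × 0.6123^3 × 0.3877^1 = 4 × 0.22955818 × 0.3877 = 0.355999 (base)
P(M+8) = C(4,4) × 0.6123^0 × 0.3877^4 = 1 × 1.0000 × 0.02259348 = 0.022593
Relative intensity = 0.022593 / 0.355999 × 100 = 6.3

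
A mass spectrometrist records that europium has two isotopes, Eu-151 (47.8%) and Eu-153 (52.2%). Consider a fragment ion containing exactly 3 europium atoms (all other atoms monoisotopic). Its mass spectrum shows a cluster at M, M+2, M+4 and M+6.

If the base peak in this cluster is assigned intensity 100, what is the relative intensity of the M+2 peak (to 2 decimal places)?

(0.478 + 0.522)^3 gives M 0.1092, M+2 0.3578, M+4 0.3907, M+6 0.1422; the largest is M+4.
P(M+4) = C(3,2) × 0.478^1 × 0.522^2 = 3 × 0.4780 × 0.272484 = 0.390742 (base)
P(M+2) = C(3,1) × 0.478^2 × 0.522^1 = 3 × 0.228484 × 0.5220 = 0.357806
Relative intensity = 0.357806 / 0.390742 × 100 = 91.57

91.57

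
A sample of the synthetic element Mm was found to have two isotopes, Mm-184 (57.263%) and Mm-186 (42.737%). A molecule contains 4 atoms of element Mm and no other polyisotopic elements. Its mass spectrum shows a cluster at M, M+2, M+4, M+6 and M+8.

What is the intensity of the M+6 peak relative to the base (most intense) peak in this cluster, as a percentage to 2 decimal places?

(0.57263 + 0.42737)^4 gives M 0.1075, M+2 0.3210, M+4 0.3593, M+6 0.1788, M+8 0.0334; the largest is M+4.
P(M+4) = C(4,2) × 0.57263^2 × 0.42737^2 = 6 × 0.32790512 × 0.18264512 = 0.359342 (base)
P(M+6) = C(4,3) × 0.57263^1 × 0.42737^3 = 4 × 0.57263 × 0.07805704 = 0.178791
Relative intensity = 0.178791 / 0.359342 × 100 = 49.76

49.76%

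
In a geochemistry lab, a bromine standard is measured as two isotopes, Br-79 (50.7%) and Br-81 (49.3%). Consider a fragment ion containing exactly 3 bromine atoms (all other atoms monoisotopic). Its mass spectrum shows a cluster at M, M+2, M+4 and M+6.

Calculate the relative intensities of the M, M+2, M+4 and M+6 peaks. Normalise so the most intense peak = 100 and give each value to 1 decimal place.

Expanding (0.507 + 0.493)^3:
P(M) = 0.507^3 = 0.130324
P(M+2) = 3 × 0.507^2 × 0.493^1 = 0.380175
P(M+4) = 3 × 0.507^1 × 0.493^2 = 0.369678
P(M+6) = 0.493^3 = 0.119823
The M+2 peak is largest (0.380175); scaling to 100 gives 34.3 : 100.0 : 97.2 : 31.5.

34.3 : 100.0 : 97.2 : 31.5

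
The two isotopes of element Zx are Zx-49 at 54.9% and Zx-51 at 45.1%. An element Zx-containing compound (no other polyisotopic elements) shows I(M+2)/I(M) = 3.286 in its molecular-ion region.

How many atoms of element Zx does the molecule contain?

4

With n Zx atoms, P(M+2)/P(M) = C(n,1)·p^(n−1)q / p^n = n·q/p = n · 0.451/0.549.
n = 3.286 × 0.549/0.451 = 4.00 ≈ 4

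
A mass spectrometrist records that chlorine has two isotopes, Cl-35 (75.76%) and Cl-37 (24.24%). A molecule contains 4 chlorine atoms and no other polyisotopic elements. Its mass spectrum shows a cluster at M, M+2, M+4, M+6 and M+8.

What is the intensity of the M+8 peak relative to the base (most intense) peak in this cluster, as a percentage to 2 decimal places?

Binomial terms of (0.7576 + 0.2424)^4: M 0.3294, M+2 0.4216, M+4 0.2023, M+6 0.0432, M+8 0.0035 → M+2 is the base peak.
P(M+2) = C(4,1) × 0.7576^3 × 0.2424^1 = 4 × 0.4348304 × 0.2424 = 0.421612 (base)
P(M+8) = C(4,4) × 0.7576^0 × 0.2424^4 = 1 × 1.0000 × 0.00345247 = 0.003452
Relative intensity = 0.003452 / 0.421612 × 100 = 0.82

0.82%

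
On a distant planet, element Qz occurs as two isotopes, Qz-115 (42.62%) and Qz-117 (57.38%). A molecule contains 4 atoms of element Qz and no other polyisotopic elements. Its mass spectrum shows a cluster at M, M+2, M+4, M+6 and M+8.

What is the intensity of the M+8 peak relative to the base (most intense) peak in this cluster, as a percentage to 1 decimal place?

30.2%

Binomial terms of (0.4262 + 0.5738)^4: M 0.0330, M+2 0.1777, M+4 0.3588, M+6 0.3221, M+8 0.1084 → M+4 is the base peak.
P(M+4) = C(4,2) × 0.4262^2 × 0.5738^2 = 6 × 0.18164644 × 0.32924644 = 0.358839 (base)
P(M+8) = C(4,4) × 0.4262^0 × 0.5738^4 = 1 × 1.0000 × 0.10840322 = 0.108403
Relative intensity = 0.108403 / 0.358839 × 100 = 30.2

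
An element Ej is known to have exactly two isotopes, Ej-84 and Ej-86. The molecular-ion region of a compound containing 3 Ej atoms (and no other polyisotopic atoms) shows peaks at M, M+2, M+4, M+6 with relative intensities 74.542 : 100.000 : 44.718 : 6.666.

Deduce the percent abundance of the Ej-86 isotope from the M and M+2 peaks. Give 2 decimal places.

Let p = fractional abundance of Ej-84. I(M+2)/I(M) = [C(3,1)·p^2·(1−p)] / p^3 = 3·(1−p)/p = 100.000/74.542 = 1.3415
(1−p)/p = 1.3415/3 = 0.4472  ⇒  p = 1/(1 + 0.4472) = 0.6910
Ej-84: 69.10%, Ej-86: 30.90%.

30.90%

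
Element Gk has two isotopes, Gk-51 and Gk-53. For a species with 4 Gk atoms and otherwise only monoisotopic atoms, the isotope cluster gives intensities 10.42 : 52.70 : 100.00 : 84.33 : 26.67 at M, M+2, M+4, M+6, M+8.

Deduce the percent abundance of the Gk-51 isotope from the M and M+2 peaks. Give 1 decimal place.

44.2%

If p is the fraction of Gk that is Gk-51, then I(M+2)/I(M) = [C(4,1)·p^3·(1−p)] / p^4 = 4·(1−p)/p = 52.70/10.42 = 5.0576
(1−p)/p = 5.0576/4 = 1.2644  ⇒  p = 1/(1 + 1.2644) = 0.4416
Gk-51: 44.2%, Gk-53: 55.8%.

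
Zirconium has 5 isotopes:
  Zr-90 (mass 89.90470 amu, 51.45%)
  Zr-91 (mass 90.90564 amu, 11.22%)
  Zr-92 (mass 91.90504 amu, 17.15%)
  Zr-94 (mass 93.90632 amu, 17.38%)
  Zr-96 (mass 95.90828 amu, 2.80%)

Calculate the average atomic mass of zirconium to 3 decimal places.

The abundance-weighted mean is 0.5145 × 89.90470 + 0.1122 × 90.90564 + 0.1715 × 91.90504 + 0.1738 × 93.90632 + 0.0280 × 95.90828
= 46.255968 + 10.199613 + 15.761714 + 16.320918 + 2.685432 = 91.223645 amu

91.224 amu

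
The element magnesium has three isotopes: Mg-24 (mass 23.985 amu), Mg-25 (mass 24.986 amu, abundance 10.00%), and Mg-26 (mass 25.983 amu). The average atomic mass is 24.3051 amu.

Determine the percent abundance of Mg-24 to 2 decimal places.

78.99%

Let x and y be the fractions of Mg-24 and Mg-26. Then x + y = 1 − 0.1000 = 0.9000 and 23.985x + 25.983y = 24.3051 − 0.1000×24.986 = 21.8065.
Substituting: 23.985x + 25.983(0.9000 − x) = 21.8065
(23.985 − 25.983)x = -1.5782  ⇒  x = 0.78989, y = 0.11011
Mg-24: 78.99%, Mg-26: 11.01%.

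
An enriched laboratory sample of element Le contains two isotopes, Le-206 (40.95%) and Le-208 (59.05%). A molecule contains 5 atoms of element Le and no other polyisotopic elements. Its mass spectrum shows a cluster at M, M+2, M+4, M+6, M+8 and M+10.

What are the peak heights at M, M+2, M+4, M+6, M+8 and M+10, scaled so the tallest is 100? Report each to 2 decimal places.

3.34 : 24.05 : 69.35 : 100.00 : 72.10 : 20.79

Each Le atom is independently Le-206 (p = 0.4095) or Le-208 (q = 0.5905); the cluster is the binomial expansion (p + q)^5.
P(M) = 0.4095^5 = 0.011515
P(M+2) = 5 × 0.4095^4 × 0.5905^1 = 0.083024
P(M+4) = 10 × 0.4095^3 × 0.5905^2 = 0.239443
P(M+6) = 10 × 0.4095^2 × 0.5905^3 = 0.345277
P(M+8) = 5 × 0.4095^1 × 0.5905^4 = 0.248945
P(M+10) = 0.5905^5 = 0.071796
The M+6 peak is largest (0.345277); scaling to 100 gives 3.34 : 24.05 : 69.35 : 100.00 : 72.10 : 20.79.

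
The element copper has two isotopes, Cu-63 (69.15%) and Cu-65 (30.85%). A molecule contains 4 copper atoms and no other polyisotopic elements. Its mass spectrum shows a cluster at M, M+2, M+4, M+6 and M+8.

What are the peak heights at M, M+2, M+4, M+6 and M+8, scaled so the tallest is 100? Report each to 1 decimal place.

56.0 : 100.0 : 66.9 : 19.9 : 2.2

Expanding (0.6915 + 0.3085)^4:
P(M) = 0.6915^4 = 0.228649
P(M+2) = 4 × 0.6915^3 × 0.3085^1 = 0.408030
P(M+4) = 6 × 0.6915^2 × 0.3085^2 = 0.273052
P(M+6) = 4 × 0.6915^1 × 0.3085^3 = 0.081212
P(M+8) = 0.3085^4 = 0.009058
The M+2 peak is largest (0.408030); scaling to 100 gives 56.0 : 100.0 : 66.9 : 19.9 : 2.2.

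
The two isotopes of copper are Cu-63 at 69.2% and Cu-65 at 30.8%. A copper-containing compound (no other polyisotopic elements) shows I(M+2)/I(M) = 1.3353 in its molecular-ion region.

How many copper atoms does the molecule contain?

The M+2/M ratio from n Cu atoms is n · q/p = n · 0.308/0.692.
n = 1.3353 × 0.692/0.308 = 3.00 ≈ 3

3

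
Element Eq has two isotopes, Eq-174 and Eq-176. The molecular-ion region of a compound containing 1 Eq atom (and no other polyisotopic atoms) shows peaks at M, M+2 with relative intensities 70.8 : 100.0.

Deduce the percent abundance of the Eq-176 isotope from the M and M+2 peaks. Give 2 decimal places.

If p is the fraction of Eq that is Eq-174, then I(M+2)/I(M) = [C(1,1)·p^0·(1−p)] / p^1 = 1·(1−p)/p = 100.0/70.8 = 1.4124
(1−p)/p = 1.4124/1 = 1.4124  ⇒  p = 1/(1 + 1.4124) = 0.4145
Eq-174: 41.45%, Eq-176: 58.55%.

58.55%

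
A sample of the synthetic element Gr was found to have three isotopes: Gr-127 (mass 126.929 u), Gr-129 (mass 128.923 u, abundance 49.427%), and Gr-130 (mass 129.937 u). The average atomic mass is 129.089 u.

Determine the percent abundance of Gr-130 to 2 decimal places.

Let x and y be the fractions of Gr-127 and Gr-130. Then x + y = 1 − 0.49427 = 0.50573 and 126.929x + 129.937y = 129.089 − 0.49427×128.923 = 65.36622879.
Substituting: 126.929x + 129.937(0.50573 − x) = 65.36622879
(126.929 − 129.937)x = -0.34681022  ⇒  x = 0.11530, y = 0.39043
Gr-127: 11.53%, Gr-130: 39.04%.

39.04%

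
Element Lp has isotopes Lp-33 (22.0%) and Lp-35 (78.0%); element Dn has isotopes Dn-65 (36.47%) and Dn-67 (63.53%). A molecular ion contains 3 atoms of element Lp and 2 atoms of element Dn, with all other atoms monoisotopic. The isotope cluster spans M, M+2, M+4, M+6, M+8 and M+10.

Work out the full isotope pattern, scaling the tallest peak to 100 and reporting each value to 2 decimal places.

Element Lp pattern (n=3): 0.010648 : 0.113256 : 0.401544 : 0.474552
Element Dn pattern (n=2): 0.13300609 : 0.46338782 : 0.40360609
Convolve the two distributions (both contribute in 2-u steps):
  M: 0.010648×0.13300609 = 0.001416
  M+2: 0.010648×0.46338782 + 0.113256×0.13300609 = 0.019998
  M+4: 0.010648×0.40360609 + 0.113256×0.46338782 + 0.401544×0.13300609 = 0.110187
  M+6: 0.113256×0.40360609 + 0.401544×0.46338782 + 0.474552×0.13300609 = 0.294900
  M+8: 0.401544×0.40360609 + 0.474552×0.46338782 = 0.381967
  M+10: 0.474552×0.40360609 = 0.191532
Scale to base peak (0.381967) = 100: 0.37 : 5.24 : 28.85 : 77.21 : 100.00 : 50.14

0.37 : 5.24 : 28.85 : 77.21 : 100.00 : 50.14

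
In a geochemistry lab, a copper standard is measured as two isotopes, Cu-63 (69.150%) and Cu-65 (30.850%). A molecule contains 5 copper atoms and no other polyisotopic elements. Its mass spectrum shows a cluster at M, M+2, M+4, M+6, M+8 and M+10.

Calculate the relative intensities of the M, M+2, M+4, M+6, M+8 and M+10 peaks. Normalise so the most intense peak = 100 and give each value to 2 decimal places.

44.83 : 100.00 : 89.23 : 39.81 : 8.88 : 0.79

Expanding (0.69150 + 0.30850)^5:
P(M) = 0.69150^5 = 0.158111
P(M+2) = 5 × 0.69150^4 × 0.30850^1 = 0.352691
P(M+4) = 10 × 0.69150^3 × 0.30850^2 = 0.314693
P(M+6) = 10 × 0.69150^2 × 0.30850^3 = 0.140394
P(M+8) = 5 × 0.69150^1 × 0.30850^4 = 0.031317
P(M+10) = 0.30850^5 = 0.002794
The M+2 peak is largest (0.352691); scaling to 100 gives 44.83 : 100.00 : 89.23 : 39.81 : 8.88 : 0.79.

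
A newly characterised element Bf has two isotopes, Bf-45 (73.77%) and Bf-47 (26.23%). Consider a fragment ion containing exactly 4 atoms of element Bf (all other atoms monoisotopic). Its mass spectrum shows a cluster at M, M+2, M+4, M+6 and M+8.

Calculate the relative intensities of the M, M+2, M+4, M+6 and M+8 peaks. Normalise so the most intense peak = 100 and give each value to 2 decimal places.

70.31 : 100.00 : 53.33 : 12.64 : 1.12

Expanding (0.7377 + 0.2623)^4:
P(M) = 0.7377^4 = 0.296155
P(M+2) = 4 × 0.7377^3 × 0.2623^1 = 0.421209
P(M+4) = 6 × 0.7377^2 × 0.2623^2 = 0.224651
P(M+6) = 4 × 0.7377^1 × 0.2623^3 = 0.053252
P(M+8) = 0.2623^4 = 0.004734
The M+2 peak is largest (0.421209); scaling to 100 gives 70.31 : 100.00 : 53.33 : 12.64 : 1.12.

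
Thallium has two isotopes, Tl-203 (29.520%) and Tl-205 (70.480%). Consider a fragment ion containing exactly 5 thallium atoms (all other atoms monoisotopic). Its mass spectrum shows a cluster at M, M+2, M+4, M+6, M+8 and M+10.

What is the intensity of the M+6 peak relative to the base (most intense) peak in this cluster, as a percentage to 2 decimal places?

Binomial terms of (0.29520 + 0.70480)^5: M 0.0022, M+2 0.0268, M+4 0.1278, M+6 0.3051, M+8 0.3642, M+10 0.1739 → M+8 is the base peak.
P(M+8) = C(5,4) × 0.29520^1 × 0.70480^4 = 5 × 0.2952 × 0.24675365 = 0.364208 (base)
P(M+6) = C(5,3) × 0.29520^2 × 0.70480^3 = 10 × 0.08714304 × 0.35010449 = 0.305092
Relative intensity = 0.305092 / 0.364208 × 100 = 83.77

83.77%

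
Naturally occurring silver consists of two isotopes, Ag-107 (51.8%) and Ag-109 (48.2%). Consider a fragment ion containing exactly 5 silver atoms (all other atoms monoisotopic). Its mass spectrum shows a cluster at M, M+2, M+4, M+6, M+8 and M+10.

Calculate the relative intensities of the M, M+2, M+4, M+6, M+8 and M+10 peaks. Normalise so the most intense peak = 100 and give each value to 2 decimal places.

11.55 : 53.73 : 100.00 : 93.05 : 43.29 : 8.06

Each Ag atom is independently Ag-107 (p = 0.518) or Ag-109 (q = 0.482); the cluster is the binomial expansion (p + q)^5.
P(M) = 0.518^5 = 0.037295
P(M+2) = 5 × 0.518^4 × 0.482^1 = 0.173515
P(M+4) = 10 × 0.518^3 × 0.482^2 = 0.322911
P(M+6) = 10 × 0.518^2 × 0.482^3 = 0.300470
P(M+8) = 5 × 0.518^1 × 0.482^4 = 0.139794
P(M+10) = 0.482^5 = 0.026016
The M+4 peak is largest (0.322911); scaling to 100 gives 11.55 : 53.73 : 100.00 : 93.05 : 43.29 : 8.06.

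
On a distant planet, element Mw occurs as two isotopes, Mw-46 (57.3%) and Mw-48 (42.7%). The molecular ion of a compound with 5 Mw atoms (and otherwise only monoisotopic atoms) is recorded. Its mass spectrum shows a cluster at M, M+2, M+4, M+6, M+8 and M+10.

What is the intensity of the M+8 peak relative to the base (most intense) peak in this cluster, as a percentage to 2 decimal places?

Binomial terms of (0.573 + 0.427)^5: M 0.0618, M+2 0.2302, M+4 0.3430, M+6 0.2556, M+8 0.0952, M+10 0.0142 → M+4 is the base peak.
P(M+4) = C(5,2) × 0.573^3 × 0.427^2 = 10 × 0.18813252 × 0.182329 = 0.343020 (base)
P(M+8) = C(5,4) × 0.573^1 × 0.427^4 = 5 × 0.5730 × 0.03324386 = 0.095244
Relative intensity = 0.095244 / 0.343020 × 100 = 27.77

27.77%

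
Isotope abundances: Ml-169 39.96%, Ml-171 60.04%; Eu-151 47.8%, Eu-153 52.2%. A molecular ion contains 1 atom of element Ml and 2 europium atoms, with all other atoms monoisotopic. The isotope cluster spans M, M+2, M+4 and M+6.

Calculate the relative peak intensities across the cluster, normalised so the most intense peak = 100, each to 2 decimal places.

22.35 : 82.40 : 100.00 : 40.05

Element Ml pattern (n=1): 0.3996 : 0.6004
Europium pattern (n=2): 0.228484 : 0.499032 : 0.272484
Convolve the two distributions (both contribute in 2-u steps):
  M: 0.3996×0.228484 = 0.091302
  M+2: 0.3996×0.499032 + 0.6004×0.228484 = 0.336595
  M+4: 0.3996×0.272484 + 0.6004×0.499032 = 0.408503
  M+6: 0.6004×0.272484 = 0.163599
Scale to base peak (0.408503) = 100: 22.35 : 82.40 : 100.00 : 40.05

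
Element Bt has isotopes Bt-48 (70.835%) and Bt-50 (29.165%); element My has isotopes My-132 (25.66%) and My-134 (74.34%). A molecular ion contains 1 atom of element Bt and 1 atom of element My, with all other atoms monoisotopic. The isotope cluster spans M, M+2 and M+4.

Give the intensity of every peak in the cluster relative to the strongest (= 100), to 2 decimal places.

30.22 : 100.00 : 36.05

Element Bt pattern (n=1): 0.70835 : 0.29165
Element My pattern (n=1): 0.2566 : 0.7434
Convolve the two distributions (both contribute in 2-u steps):
  M: 0.70835×0.2566 = 0.181763
  M+2: 0.70835×0.7434 + 0.29165×0.2566 = 0.601425
  M+4: 0.29165×0.7434 = 0.216813
Scale to base peak (0.601425) = 100: 30.22 : 100.00 : 36.05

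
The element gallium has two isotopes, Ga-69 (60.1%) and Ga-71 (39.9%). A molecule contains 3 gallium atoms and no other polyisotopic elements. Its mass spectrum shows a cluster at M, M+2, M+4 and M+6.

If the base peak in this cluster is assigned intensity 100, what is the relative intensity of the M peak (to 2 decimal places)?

Term probabilities: M 0.2171, M+2 0.4324, M+4 0.2870, M+6 0.0635. Base peak = M+2.
P(M+2) = C(3,1) × 0.601^2 × 0.399^1 = 3 × 0.361201 × 0.3990 = 0.432358 (base)
P(M) = C(3,0) × 0.601^3 × 0.399^0 = 1 × 0.2170818 × 1.0000 = 0.217082
Relative intensity = 0.217082 / 0.432358 × 100 = 50.21

50.21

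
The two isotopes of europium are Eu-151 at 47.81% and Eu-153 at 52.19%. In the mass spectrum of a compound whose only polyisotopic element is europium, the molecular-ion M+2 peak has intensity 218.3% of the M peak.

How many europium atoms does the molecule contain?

With n Eu atoms, P(M+2)/P(M) = C(n,1)·p^(n−1)q / p^n = n·q/p = n · 0.5219/0.4781.
n = 2.183 × 0.4781/0.5219 = 2.00 ≈ 2

2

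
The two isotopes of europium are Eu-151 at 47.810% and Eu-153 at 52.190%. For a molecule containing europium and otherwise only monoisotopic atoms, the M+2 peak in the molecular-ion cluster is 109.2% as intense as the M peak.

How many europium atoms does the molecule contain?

With n Eu atoms, P(M+2)/P(M) = C(n,1)·p^(n−1)q / p^n = n·q/p = n · 0.52190/0.47810.
n = 1.092 × 0.47810/0.52190 = 1.00 ≈ 1

1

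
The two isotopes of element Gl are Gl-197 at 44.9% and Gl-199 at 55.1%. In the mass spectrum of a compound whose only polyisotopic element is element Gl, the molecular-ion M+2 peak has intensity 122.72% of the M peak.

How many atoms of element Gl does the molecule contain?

The M+2/M ratio from n Gl atoms is n · q/p = n · 0.551/0.449.
n = 1.2272 × 0.449/0.551 = 1.00 ≈ 1

1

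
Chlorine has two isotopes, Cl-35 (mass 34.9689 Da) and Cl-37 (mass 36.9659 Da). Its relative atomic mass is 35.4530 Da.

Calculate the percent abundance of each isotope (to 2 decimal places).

Writing the weighted mean with unknown fraction x of Cl-35:
34.9689·x + 36.9659·(1 − x) = 35.4530
(34.9689 − 36.9659)·x = 35.4530 − 36.9659
x = -1.5129 / -1.9970 = 0.75759 → 75.76% Cl-35, 24.24% Cl-37.

Cl-35: 75.76%, Cl-37: 24.24%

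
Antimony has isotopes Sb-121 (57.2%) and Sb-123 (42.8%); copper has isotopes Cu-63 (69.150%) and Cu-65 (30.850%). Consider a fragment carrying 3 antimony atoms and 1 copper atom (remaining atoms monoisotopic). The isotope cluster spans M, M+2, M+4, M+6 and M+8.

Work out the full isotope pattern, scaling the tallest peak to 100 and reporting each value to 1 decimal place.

37.2 : 100.0 : 99.6 : 43.4 : 6.9

Antimony pattern (n=3): 0.18714925 : 0.42010426 : 0.31434374 : 0.07840275
Copper pattern (n=1): 0.6915 : 0.3085
Convolve the two distributions (both contribute in 2-u steps):
  M: 0.18714925×0.6915 = 0.129414
  M+2: 0.18714925×0.3085 + 0.42010426×0.6915 = 0.348238
  M+4: 0.42010426×0.3085 + 0.31434374×0.6915 = 0.346971
  M+6: 0.31434374×0.3085 + 0.07840275×0.6915 = 0.151191
  M+8: 0.07840275×0.3085 = 0.024187
Scale to base peak (0.348238) = 100: 37.2 : 100.0 : 99.6 : 43.4 : 6.9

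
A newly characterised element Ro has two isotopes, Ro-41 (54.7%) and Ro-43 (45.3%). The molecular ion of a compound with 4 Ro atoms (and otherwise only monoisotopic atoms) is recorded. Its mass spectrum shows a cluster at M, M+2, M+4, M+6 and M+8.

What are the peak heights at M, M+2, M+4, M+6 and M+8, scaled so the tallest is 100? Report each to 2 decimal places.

Expanding (0.547 + 0.453)^4:
P(M) = 0.547^4 = 0.089526
P(M+2) = 4 × 0.547^3 × 0.453^1 = 0.296565
P(M+4) = 6 × 0.547^2 × 0.453^2 = 0.368402
P(M+6) = 4 × 0.547^1 × 0.453^3 = 0.203396
P(M+8) = 0.453^4 = 0.042111
The M+4 peak is largest (0.368402); scaling to 100 gives 24.30 : 80.50 : 100.00 : 55.21 : 11.43.

24.30 : 80.50 : 100.00 : 55.21 : 11.43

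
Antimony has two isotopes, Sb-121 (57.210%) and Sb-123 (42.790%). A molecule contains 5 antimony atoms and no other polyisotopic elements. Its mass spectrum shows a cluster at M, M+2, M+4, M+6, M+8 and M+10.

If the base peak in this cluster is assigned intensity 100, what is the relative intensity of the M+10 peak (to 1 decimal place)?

4.2

Term probabilities: M 0.0613, M+2 0.2292, M+4 0.3428, M+6 0.2564, M+8 0.0959, M+10 0.0143. Base peak = M+4.
P(M+4) = C(5,2) × 0.57210^3 × 0.42790^2 = 10 × 0.18724742 × 0.18309841 = 0.342847 (base)
P(M+10) = C(5,5) × 0.57210^0 × 0.42790^5 = 1 × 1.0000 × 0.01434536 = 0.014345
Relative intensity = 0.014345 / 0.342847 × 100 = 4.2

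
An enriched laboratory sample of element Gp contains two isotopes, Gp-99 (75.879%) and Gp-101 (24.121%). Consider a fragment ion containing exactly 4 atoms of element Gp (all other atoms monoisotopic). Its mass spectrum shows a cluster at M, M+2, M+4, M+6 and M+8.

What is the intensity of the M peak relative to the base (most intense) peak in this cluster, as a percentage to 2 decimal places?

78.64%

Binomial terms of (0.75879 + 0.24121)^4: M 0.3315, M+2 0.4215, M+4 0.2010, M+6 0.0426, M+8 0.0034 → M+2 is the base peak.
P(M+2) = C(4,1) × 0.75879^3 × 0.24121^1 = 4 × 0.43688265 × 0.24121 = 0.421522 (base)
P(M) = C(4,0) × 0.75879^4 × 0.24121^0 = 1 × 0.33150218 × 1.0000 = 0.331502
Relative intensity = 0.331502 / 0.421522 × 100 = 78.64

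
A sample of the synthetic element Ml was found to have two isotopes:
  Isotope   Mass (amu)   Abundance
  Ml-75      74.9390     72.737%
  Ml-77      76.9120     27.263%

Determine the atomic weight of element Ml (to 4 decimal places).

Average mass = Σ (abundance × isotope mass) = 0.72737 × 74.9390 + 0.27263 × 76.9120
= 54.50838 + 20.96852 = 75.47690 amu

75.4769 amu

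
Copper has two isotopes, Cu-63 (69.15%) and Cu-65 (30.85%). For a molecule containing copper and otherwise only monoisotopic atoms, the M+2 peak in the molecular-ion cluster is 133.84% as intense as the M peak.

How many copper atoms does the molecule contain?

The M+2/M ratio from n Cu atoms is n · q/p = n · 0.3085/0.6915.
n = 1.3384 × 0.6915/0.3085 = 3.00 ≈ 3

3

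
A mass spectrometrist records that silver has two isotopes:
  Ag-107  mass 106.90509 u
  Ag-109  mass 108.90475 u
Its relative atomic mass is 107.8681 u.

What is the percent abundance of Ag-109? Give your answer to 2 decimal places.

With x = fraction of Ag-107 (so Ag-109 is 1 − x):
106.90509·x + 108.90475·(1 − x) = 107.8681
(106.90509 − 108.90475)·x = 107.8681 − 108.90475
x = -1.03665 / -1.99966 = 0.51841 → 51.84% Ag-107, 48.16% Ag-109.

48.16%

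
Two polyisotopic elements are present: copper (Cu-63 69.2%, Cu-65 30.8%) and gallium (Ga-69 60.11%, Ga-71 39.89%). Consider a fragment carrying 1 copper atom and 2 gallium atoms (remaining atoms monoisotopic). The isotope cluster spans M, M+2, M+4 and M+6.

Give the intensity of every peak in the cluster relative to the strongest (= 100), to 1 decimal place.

56.4 : 100.0 : 58.2 : 11.1

Copper pattern (n=1): 0.6920 : 0.3080
Gallium pattern (n=2): 0.36132121 : 0.47955758 : 0.15912121
Convolve the two distributions (both contribute in 2-u steps):
  M: 0.6920×0.36132121 = 0.250034
  M+2: 0.6920×0.47955758 + 0.3080×0.36132121 = 0.443141
  M+4: 0.6920×0.15912121 + 0.3080×0.47955758 = 0.257816
  M+6: 0.3080×0.15912121 = 0.049009
Scale to base peak (0.443141) = 100: 56.4 : 100.0 : 58.2 : 11.1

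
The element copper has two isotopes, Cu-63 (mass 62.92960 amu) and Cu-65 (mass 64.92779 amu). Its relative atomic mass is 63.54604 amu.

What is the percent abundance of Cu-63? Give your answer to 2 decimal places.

Let x be the fractional abundance of Cu-63; then Cu-65 has abundance 1 − x.
62.92960·x + 64.92779·(1 − x) = 63.54604
(62.92960 − 64.92779)·x = 63.54604 − 64.92779
x = -1.38175 / -1.99819 = 0.69150 → 69.15% Cu-63, 30.85% Cu-65.

69.15%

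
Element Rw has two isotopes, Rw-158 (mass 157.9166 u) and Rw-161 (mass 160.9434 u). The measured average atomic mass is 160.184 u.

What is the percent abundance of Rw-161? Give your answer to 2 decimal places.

Let x be the fractional abundance of Rw-158; then Rw-161 has abundance 1 − x.
157.9166·x + 160.9434·(1 − x) = 160.184
(157.9166 − 160.9434)·x = 160.184 − 160.9434
x = -0.7594 / -3.0268 = 0.25089 → 25.09% Rw-158, 74.91% Rw-161.

74.91%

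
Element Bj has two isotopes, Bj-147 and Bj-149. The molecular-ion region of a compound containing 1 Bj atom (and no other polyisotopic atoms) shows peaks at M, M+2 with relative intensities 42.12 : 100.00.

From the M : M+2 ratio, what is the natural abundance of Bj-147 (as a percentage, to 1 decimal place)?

29.6%

Let p = fractional abundance of Bj-147. I(M+2)/I(M) = [C(1,1)·p^0·(1−p)] / p^1 = 1·(1−p)/p = 100.00/42.12 = 2.3742
(1−p)/p = 2.3742/1 = 2.3742  ⇒  p = 1/(1 + 2.3742) = 0.2964
Bj-147: 29.6%, Bj-149: 70.4%.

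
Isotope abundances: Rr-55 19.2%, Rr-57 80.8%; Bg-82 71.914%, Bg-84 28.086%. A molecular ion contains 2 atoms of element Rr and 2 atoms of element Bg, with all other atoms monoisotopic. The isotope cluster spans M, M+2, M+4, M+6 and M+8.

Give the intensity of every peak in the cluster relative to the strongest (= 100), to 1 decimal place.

Element Rr pattern (n=2): 0.036864 : 0.310272 : 0.652864
Element Bg pattern (n=2): 0.51716234 : 0.40395532 : 0.07888234
Convolve the two distributions (both contribute in 2-u steps):
  M: 0.036864×0.51716234 = 0.019065
  M+2: 0.036864×0.40395532 + 0.310272×0.51716234 = 0.175352
  M+4: 0.036864×0.07888234 + 0.310272×0.40395532 + 0.652864×0.51716234 = 0.465881
  M+6: 0.310272×0.07888234 + 0.652864×0.40395532 = 0.288203
  M+8: 0.652864×0.07888234 = 0.051499
Scale to base peak (0.465881) = 100: 4.1 : 37.6 : 100.0 : 61.9 : 11.1

4.1 : 37.6 : 100.0 : 61.9 : 11.1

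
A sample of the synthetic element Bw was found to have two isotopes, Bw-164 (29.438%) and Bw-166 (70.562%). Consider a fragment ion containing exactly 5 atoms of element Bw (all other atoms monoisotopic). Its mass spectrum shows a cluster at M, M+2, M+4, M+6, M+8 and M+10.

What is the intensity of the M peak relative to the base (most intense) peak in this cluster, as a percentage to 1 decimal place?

(0.29438 + 0.70562)^5 gives M 0.0022, M+2 0.0265, M+4 0.1270, M+6 0.3045, M+8 0.3649, M+10 0.1749; the largest is M+8.
P(M+8) = C(5,4) × 0.29438^1 × 0.70562^4 = 5 × 0.29438 × 0.247904 = 0.364890 (base)
P(M) = C(5,0) × 0.29438^5 × 0.70562^0 = 1 × 0.00221076 × 1.0000 = 0.002211
Relative intensity = 0.002211 / 0.364890 × 100 = 0.6

0.6%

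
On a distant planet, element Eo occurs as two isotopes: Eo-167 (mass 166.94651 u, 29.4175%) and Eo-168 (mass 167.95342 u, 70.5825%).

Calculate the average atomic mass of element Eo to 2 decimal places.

Weight each isotope mass by its fractional abundance: 0.294175 × 166.94651 + 0.705825 × 167.95342
= 49.111490 + 118.545723 = 167.657213 u

167.66 u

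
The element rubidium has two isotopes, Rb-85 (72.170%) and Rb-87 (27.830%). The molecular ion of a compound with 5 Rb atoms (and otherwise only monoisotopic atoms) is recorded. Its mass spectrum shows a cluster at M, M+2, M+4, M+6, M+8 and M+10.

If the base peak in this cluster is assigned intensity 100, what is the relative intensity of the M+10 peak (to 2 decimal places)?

Term probabilities: M 0.1958, M+2 0.3775, M+4 0.2911, M+6 0.1123, M+8 0.0216, M+10 0.0017. Base peak = M+2.
P(M+2) = C(5,1) × 0.72170^4 × 0.27830^1 = 5 × 0.27128565 × 0.2783 = 0.377494 (base)
P(M+10) = C(5,5) × 0.72170^0 × 0.27830^5 = 1 × 1.0000 × 0.00166942 = 0.001669
Relative intensity = 0.001669 / 0.377494 × 100 = 0.44

0.44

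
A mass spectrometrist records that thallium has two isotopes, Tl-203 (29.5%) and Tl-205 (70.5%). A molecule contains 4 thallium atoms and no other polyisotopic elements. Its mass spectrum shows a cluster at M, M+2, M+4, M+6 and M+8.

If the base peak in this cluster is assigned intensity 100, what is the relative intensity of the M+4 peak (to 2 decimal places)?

Binomial terms of (0.295 + 0.705)^4: M 0.0076, M+2 0.0724, M+4 0.2595, M+6 0.4135, M+8 0.2470 → M+6 is the base peak.
P(M+6) = C(4,3) × 0.295^1 × 0.705^3 = 4 × 0.2950 × 0.35040263 = 0.413475 (base)
P(M+4) = C(4,2) × 0.295^2 × 0.705^2 = 6 × 0.087025 × 0.497025 = 0.259522
Relative intensity = 0.259522 / 0.413475 × 100 = 62.77

62.77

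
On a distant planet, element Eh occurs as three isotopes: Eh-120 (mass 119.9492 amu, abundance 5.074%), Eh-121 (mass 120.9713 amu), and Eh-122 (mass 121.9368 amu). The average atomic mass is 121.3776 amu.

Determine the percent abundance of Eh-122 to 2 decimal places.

The remaining 94.926% is split between Eh-121 (fraction x) and Eh-122 (fraction 0.94926 − x).
Substituting: 120.9713x + 121.9368(0.94926 − x) = 115.291377592
(120.9713 − 121.9368)x = -0.458349176  ⇒  x = 0.47473, y = 0.47453
Eh-121: 47.47%, Eh-122: 47.45%.

47.45%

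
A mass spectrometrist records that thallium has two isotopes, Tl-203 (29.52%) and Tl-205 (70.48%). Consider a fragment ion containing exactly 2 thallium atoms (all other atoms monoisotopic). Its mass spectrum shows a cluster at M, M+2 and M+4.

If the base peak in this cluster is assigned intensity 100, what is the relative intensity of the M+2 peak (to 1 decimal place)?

83.8

Term probabilities: M 0.0871, M+2 0.4161, M+4 0.4967. Base peak = M+4.
P(M+4) = C(2,2) × 0.2952^0 × 0.7048^2 = 1 × 1.0000 × 0.49674304 = 0.496743 (base)
P(M+2) = C(2,1) × 0.2952^1 × 0.7048^1 = 2 × 0.2952 × 0.7048 = 0.416114
Relative intensity = 0.416114 / 0.496743 × 100 = 83.8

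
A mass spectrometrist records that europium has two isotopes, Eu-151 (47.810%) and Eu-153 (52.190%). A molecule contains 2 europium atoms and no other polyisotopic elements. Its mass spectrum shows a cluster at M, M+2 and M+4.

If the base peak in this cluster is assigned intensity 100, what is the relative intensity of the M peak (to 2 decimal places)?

Binomial terms of (0.47810 + 0.52190)^2: M 0.2286, M+2 0.4990, M+4 0.2724 → M+2 is the base peak.
P(M+2) = C(2,1) × 0.47810^1 × 0.52190^1 = 2 × 0.4781 × 0.5219 = 0.499041 (base)
P(M) = C(2,0) × 0.47810^2 × 0.52190^0 = 1 × 0.22857961 × 1.0000 = 0.228580
Relative intensity = 0.228580 / 0.499041 × 100 = 45.80

45.80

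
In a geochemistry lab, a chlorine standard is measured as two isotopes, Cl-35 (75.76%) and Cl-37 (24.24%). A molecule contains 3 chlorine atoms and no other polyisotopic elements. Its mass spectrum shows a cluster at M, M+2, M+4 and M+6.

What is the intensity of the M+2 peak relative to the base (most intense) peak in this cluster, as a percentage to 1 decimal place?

96.0%

Binomial terms of (0.7576 + 0.2424)^3: M 0.4348, M+2 0.4174, M+4 0.1335, M+6 0.0142 → M is the base peak.
P(M) = C(3,0) × 0.7576^3 × 0.2424^0 = 1 × 0.4348304 × 1.0000 = 0.434830 (base)
P(M+2) = C(3,1) × 0.7576^2 × 0.2424^1 = 3 × 0.57395776 × 0.2424 = 0.417382
Relative intensity = 0.417382 / 0.434830 × 100 = 96.0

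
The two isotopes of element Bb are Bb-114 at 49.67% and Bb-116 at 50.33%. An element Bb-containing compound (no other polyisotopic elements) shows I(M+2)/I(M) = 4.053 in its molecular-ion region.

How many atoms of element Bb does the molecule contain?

With n Bb atoms, P(M+2)/P(M) = C(n,1)·p^(n−1)q / p^n = n·q/p = n · 0.5033/0.4967.
n = 4.053 × 0.4967/0.5033 = 4.00 ≈ 4

4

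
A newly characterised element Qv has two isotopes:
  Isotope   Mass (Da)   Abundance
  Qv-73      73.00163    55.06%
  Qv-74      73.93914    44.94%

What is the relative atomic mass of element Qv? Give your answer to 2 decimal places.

73.42 Da

Average mass = Σ (abundance × isotope mass) = 0.5506 × 73.00163 + 0.4494 × 73.93914
= 40.194697 + 33.228250 = 73.422947 Da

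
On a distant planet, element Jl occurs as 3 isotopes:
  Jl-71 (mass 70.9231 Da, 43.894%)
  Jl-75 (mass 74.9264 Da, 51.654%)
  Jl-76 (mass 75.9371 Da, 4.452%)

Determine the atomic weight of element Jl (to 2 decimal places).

Weight each isotope mass by its fractional abundance: 0.43894 × 70.9231 + 0.51654 × 74.9264 + 0.04452 × 75.9371
= 31.13099 + 38.70248 + 3.38072 = 73.21419 Da

73.21 Da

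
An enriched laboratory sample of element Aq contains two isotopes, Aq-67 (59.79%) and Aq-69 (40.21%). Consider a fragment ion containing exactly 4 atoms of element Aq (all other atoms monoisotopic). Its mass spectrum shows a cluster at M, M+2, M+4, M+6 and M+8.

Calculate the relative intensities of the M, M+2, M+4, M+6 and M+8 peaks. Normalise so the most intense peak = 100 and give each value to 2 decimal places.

36.85 : 99.13 : 100.00 : 44.83 : 7.54

Expanding (0.5979 + 0.4021)^4:
P(M) = 0.5979^4 = 0.127795
P(M+2) = 4 × 0.5979^3 × 0.4021^1 = 0.343779
P(M+4) = 6 × 0.5979^2 × 0.4021^2 = 0.346798
P(M+6) = 4 × 0.5979^1 × 0.4021^3 = 0.155486
P(M+8) = 0.4021^4 = 0.026142
The M+4 peak is largest (0.346798); scaling to 100 gives 36.85 : 99.13 : 100.00 : 44.83 : 7.54.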